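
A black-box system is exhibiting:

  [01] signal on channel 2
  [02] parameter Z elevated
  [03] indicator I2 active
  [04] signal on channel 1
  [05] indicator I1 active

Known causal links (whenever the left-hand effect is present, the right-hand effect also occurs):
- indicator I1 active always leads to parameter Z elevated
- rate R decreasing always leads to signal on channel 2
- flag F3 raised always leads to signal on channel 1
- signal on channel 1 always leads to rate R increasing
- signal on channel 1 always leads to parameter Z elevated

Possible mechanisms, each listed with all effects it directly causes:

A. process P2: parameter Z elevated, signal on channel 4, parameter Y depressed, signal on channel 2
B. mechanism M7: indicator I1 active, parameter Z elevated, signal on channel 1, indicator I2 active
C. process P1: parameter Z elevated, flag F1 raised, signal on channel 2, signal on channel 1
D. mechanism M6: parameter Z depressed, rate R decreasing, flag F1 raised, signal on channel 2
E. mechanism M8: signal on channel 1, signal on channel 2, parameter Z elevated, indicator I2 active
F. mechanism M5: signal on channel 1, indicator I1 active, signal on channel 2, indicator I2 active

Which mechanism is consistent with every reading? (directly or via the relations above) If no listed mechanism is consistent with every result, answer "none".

F

Testing each hypothesis:
(A) process P2 — does not account for indicator I2 active, signal on channel 1, indicator I1 active
(B) mechanism M7 — signal on channel 2 -; parameter Z elevated +; indicator I2 active +; signal on channel 1 +; indicator I1 active +
(C) process P1 — signal on channel 2 +; parameter Z elevated +; indicator I2 active -; signal on channel 1 +; indicator I1 active -
(D) mechanism M6 — fails on parameter Z elevated, indicator I2 active, signal on channel 1, indicator I1 active (predicts parameter Z depressed, not parameter Z elevated)
(E) mechanism M8 — does not account for indicator I1 active
(F) mechanism M5 — signal on channel 2 +; parameter Z elevated + (via indicator I1 active → parameter Z elevated); indicator I2 active +; signal on channel 1 +; indicator I1 active +
(F) is the only candidate with no mismatches.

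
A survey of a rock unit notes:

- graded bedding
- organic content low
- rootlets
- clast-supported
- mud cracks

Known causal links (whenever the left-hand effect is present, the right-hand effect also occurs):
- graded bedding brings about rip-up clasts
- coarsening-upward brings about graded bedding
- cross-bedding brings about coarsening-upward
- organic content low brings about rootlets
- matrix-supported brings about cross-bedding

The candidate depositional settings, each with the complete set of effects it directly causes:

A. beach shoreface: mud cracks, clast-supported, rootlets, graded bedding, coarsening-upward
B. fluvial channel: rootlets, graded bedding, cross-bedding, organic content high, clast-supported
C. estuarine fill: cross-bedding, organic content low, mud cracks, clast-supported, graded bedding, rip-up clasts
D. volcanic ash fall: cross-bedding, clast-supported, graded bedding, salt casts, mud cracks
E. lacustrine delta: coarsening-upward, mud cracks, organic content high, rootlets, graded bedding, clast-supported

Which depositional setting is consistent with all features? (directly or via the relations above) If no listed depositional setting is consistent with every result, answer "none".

C

Checking each candidate against the observations:
(A) beach shoreface — graded bedding match; organic content low miss; rootlets match; clast-supported match; mud cracks match
(B) fluvial channel — graded bedding match; organic content low miss; rootlets match; clast-supported match; mud cracks miss
(C) estuarine fill — graded bedding match; organic content low match; rootlets match (by organic content low → rootlets); clast-supported match; mud cracks match
(D) volcanic ash fall — graded bedding match; organic content low miss; rootlets miss; clast-supported match; mud cracks match
(E) lacustrine delta — graded bedding match; organic content low miss; rootlets match; clast-supported match; mud cracks match
(C) is the only candidate with no mismatches.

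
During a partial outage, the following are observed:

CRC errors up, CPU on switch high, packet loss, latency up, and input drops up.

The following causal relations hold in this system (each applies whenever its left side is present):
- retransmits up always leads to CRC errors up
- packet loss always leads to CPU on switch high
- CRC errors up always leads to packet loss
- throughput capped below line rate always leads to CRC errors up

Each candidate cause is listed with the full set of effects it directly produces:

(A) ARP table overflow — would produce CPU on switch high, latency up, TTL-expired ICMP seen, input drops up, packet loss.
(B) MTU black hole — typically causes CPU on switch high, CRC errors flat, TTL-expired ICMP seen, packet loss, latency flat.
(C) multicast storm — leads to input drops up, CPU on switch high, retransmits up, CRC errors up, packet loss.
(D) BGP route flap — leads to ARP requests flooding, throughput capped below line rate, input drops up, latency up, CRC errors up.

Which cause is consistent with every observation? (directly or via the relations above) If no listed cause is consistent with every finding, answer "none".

Testing each hypothesis:
(A) ARP table overflow — CRC errors up -; CPU on switch high +; packet loss +; latency up +; input drops up +
(B) MTU black hole — fails on CRC errors up, latency up, input drops up (predicts CRC errors flat, not CRC errors up; predicts latency flat, not latency up)
(C) multicast storm — does not account for latency up
(D) BGP route flap — CRC errors up +; CPU on switch high + (by CRC errors up → packet loss → CPU on switch high); packet loss + (by CRC errors up → packet loss); latency up +; input drops up +
Only (D) is consistent with every observation.

D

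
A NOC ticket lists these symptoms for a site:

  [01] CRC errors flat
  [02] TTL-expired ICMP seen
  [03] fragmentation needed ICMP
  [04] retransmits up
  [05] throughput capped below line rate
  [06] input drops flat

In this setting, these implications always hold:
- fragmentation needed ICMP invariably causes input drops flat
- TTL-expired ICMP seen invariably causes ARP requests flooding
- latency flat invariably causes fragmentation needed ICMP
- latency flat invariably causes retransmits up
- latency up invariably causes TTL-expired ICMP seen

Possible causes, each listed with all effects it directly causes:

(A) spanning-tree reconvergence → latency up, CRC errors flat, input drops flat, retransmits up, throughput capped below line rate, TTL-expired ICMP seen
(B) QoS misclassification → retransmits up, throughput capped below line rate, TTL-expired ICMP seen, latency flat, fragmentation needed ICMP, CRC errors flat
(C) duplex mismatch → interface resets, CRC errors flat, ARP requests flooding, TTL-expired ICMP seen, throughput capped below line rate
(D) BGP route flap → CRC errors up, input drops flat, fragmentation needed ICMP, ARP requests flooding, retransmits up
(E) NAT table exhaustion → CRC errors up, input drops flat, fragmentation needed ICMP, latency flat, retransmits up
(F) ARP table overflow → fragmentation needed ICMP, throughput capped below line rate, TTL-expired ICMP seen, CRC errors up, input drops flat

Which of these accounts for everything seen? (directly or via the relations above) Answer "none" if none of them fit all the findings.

B

For each candidate, compare predicted effects to what was observed:
(A) spanning-tree reconvergence — CRC errors flat yes; TTL-expired ICMP seen yes; fragmentation needed ICMP NO; retransmits up yes; throughput capped below line rate yes; input drops flat yes
(B) QoS misclassification — accounts for every observation (input drops flat by fragmentation needed ICMP → input drops flat)
(C) duplex mismatch — does not account for fragmentation needed ICMP, retransmits up, input drops flat
(D) BGP route flap — CRC errors flat NO; TTL-expired ICMP seen NO; fragmentation needed ICMP yes; retransmits up yes; throughput capped below line rate NO; input drops flat yes
(E) NAT table exhaustion — CRC errors flat NO; TTL-expired ICMP seen NO; fragmentation needed ICMP yes; retransmits up yes; throughput capped below line rate NO; input drops flat yes
(F) ARP table overflow — fails on CRC errors flat, retransmits up (predicts CRC errors up, not CRC errors flat)
(B) is the only candidate with no mismatches.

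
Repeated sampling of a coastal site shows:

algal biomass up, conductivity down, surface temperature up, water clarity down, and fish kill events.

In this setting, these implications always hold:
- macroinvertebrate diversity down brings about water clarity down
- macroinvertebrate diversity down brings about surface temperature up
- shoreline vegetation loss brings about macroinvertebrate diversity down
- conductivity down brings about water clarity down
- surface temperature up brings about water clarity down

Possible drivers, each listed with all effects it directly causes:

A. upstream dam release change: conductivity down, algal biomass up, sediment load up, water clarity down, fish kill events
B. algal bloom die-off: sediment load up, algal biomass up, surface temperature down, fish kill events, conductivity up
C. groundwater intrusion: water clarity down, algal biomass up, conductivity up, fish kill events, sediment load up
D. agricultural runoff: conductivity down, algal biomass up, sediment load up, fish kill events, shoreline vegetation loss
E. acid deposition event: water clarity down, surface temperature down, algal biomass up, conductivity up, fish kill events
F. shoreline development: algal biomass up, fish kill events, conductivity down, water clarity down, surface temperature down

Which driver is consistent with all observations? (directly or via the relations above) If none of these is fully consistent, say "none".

D

For each candidate, compare predicted effects to what was observed:
(A) upstream dam release change — does not account for surface temperature up
(B) algal bloom die-off — algal biomass up ✓; conductivity down ✗; surface temperature up ✗; water clarity down ✗; fish kill events ✓
(C) groundwater intrusion — algal biomass up ✓; conductivity down ✗; surface temperature up ✗; water clarity down ✓; fish kill events ✓
(D) agricultural runoff — algal biomass up ✓; conductivity down ✓; surface temperature up ✓ (through shoreline vegetation loss → macroinvertebrate diversity down → surface temperature up); water clarity down ✓ (through conductivity down → water clarity down); fish kill events ✓
(E) acid deposition event — fails on conductivity down, surface temperature up (predicts conductivity up, not conductivity down; predicts surface temperature down, not surface temperature up)
(F) shoreline development — algal biomass up ✓; conductivity down ✓; surface temperature up ✗; water clarity down ✓; fish kill events ✓
Only (D) is consistent with every observation.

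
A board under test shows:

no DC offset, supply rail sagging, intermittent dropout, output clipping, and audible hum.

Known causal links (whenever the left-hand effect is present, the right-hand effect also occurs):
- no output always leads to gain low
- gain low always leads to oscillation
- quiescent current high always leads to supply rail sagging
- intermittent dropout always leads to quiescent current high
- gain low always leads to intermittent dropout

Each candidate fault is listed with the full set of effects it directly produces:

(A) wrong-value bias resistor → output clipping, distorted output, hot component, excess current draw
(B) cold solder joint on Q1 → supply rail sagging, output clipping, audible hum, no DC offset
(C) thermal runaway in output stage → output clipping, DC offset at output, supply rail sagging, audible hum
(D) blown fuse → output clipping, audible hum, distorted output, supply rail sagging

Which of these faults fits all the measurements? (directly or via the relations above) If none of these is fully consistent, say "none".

Checking each candidate against the observations:
(A) wrong-value bias resistor — does not account for no DC offset, supply rail sagging, intermittent dropout, audible hum
(B) cold solder joint on Q1 — no DC offset ✓; supply rail sagging ✓; intermittent dropout ✗; output clipping ✓; audible hum ✓
(C) thermal runaway in output stage — no DC offset ✗; supply rail sagging ✓; intermittent dropout ✗; output clipping ✓; audible hum ✓
(D) blown fuse — no DC offset ✗; supply rail sagging ✓; intermittent dropout ✗; output clipping ✓; audible hum ✓
None of the listed candidates fits everything.

none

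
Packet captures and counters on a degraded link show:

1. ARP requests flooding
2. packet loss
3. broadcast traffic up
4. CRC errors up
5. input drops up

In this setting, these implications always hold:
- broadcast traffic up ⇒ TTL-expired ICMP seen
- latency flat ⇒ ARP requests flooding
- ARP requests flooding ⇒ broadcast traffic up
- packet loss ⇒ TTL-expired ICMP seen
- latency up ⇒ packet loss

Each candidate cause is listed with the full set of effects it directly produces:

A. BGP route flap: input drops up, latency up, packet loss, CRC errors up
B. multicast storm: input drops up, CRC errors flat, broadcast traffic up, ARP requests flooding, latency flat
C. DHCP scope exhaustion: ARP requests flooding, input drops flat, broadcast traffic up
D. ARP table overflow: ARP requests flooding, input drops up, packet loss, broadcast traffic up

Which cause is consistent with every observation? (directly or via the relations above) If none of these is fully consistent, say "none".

Per-candidate check:
(A) BGP route flap — ARP requests flooding -; packet loss +; broadcast traffic up -; CRC errors up +; input drops up +
(B) multicast storm — ARP requests flooding +; packet loss -; broadcast traffic up +; CRC errors up -; input drops up +
(C) DHCP scope exhaustion — ARP requests flooding +; packet loss -; broadcast traffic up +; CRC errors up -; input drops up -
(D) ARP table overflow — ARP requests flooding +; packet loss +; broadcast traffic up +; CRC errors up -; input drops up +
No candidate is consistent with all observations.

none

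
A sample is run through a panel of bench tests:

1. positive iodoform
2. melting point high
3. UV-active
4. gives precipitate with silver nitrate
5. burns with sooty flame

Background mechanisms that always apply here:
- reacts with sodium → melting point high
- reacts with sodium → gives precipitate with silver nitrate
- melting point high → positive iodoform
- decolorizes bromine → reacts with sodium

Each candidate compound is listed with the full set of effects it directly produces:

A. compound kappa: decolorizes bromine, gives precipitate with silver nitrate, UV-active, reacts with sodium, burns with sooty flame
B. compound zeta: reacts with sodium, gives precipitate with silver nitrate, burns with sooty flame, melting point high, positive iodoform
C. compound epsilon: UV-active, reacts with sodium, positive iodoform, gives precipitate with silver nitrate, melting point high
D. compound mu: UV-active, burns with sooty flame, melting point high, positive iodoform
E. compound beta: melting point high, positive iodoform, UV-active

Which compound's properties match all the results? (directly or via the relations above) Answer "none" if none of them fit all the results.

For each candidate, compare predicted effects to what was observed:
(A) compound kappa — positive iodoform match (through reacts with sodium → melting point high → positive iodoform); melting point high match (through reacts with sodium → melting point high); UV-active match; gives precipitate with silver nitrate match; burns with sooty flame match
(B) compound zeta — positive iodoform match; melting point high match; UV-active miss; gives precipitate with silver nitrate match; burns with sooty flame match
(C) compound epsilon — does not account for burns with sooty flame
(D) compound mu — positive iodoform match; melting point high match; UV-active match; gives precipitate with silver nitrate miss; burns with sooty flame match
(E) compound beta — positive iodoform match; melting point high match; UV-active match; gives precipitate with silver nitrate miss; burns with sooty flame miss
(A) alone accounts for all the evidence.

A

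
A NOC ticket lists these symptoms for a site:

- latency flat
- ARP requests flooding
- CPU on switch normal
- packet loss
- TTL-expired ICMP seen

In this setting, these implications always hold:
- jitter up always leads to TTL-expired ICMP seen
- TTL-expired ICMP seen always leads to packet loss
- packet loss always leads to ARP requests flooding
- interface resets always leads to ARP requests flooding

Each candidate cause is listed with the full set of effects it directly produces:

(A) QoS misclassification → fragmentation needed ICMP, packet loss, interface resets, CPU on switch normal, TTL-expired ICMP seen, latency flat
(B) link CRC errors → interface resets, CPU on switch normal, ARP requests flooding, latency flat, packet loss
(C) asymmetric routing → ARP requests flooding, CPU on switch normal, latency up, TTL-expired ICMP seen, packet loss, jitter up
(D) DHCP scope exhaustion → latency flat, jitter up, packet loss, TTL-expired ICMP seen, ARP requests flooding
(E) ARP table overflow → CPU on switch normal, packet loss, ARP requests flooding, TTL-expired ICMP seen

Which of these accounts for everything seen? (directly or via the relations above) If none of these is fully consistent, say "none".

Per-candidate check:
(A) QoS misclassification — latency flat match; ARP requests flooding match (through interface resets → ARP requests flooding); CPU on switch normal match; packet loss match; TTL-expired ICMP seen match
(B) link CRC errors — latency flat match; ARP requests flooding match; CPU on switch normal match; packet loss match; TTL-expired ICMP seen miss
(C) asymmetric routing — fails on latency flat (predicts latency up, not latency flat)
(D) DHCP scope exhaustion — does not account for CPU on switch normal
(E) ARP table overflow — latency flat miss; ARP requests flooding match; CPU on switch normal match; packet loss match; TTL-expired ICMP seen match
(A) is the only candidate with no mismatches.

A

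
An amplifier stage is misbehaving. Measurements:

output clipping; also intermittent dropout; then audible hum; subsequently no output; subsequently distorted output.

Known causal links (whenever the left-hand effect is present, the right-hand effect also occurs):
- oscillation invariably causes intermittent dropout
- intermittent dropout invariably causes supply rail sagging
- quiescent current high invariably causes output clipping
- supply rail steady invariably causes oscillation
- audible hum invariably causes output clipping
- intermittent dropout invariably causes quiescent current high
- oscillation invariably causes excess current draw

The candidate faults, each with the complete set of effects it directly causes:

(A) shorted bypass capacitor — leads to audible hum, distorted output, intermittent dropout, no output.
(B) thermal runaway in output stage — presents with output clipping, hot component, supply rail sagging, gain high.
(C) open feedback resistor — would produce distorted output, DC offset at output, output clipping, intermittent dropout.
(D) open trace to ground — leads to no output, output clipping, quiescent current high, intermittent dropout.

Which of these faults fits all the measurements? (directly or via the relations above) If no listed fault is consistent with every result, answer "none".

Testing each hypothesis:
(A) shorted bypass capacitor — accounts for every observation (output clipping by audible hum → output clipping)
(B) thermal runaway in output stage — does not account for intermittent dropout, audible hum, no output, distorted output
(C) open feedback resistor — does not account for audible hum, no output
(D) open trace to ground — output clipping +; intermittent dropout +; audible hum -; no output +; distorted output -
(A) alone accounts for all the evidence.

A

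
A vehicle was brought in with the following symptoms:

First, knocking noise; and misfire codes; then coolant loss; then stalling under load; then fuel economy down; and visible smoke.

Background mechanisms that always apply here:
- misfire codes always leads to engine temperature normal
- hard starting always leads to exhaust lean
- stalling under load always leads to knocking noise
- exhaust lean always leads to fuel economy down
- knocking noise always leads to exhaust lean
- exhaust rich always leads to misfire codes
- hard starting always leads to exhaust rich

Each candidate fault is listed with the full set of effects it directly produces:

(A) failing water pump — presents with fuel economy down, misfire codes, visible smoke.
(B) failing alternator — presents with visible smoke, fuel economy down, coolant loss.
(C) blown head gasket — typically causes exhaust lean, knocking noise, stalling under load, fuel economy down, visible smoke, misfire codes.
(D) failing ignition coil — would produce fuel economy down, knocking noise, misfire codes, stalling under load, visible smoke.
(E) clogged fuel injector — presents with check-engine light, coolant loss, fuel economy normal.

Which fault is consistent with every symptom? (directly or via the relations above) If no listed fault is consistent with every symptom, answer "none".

Per-candidate check:
(A) failing water pump — does not account for knocking noise, coolant loss, stalling under load
(B) failing alternator — knocking noise -; misfire codes -; coolant loss +; stalling under load -; fuel economy down +; visible smoke +
(C) blown head gasket — knocking noise +; misfire codes +; coolant loss -; stalling under load +; fuel economy down +; visible smoke +
(D) failing ignition coil — does not account for coolant loss
(E) clogged fuel injector — fails on knocking noise, misfire codes, stalling under load, fuel economy down, visible smoke (predicts fuel economy normal, not fuel economy down)
Every candidate fails on at least one observation.

none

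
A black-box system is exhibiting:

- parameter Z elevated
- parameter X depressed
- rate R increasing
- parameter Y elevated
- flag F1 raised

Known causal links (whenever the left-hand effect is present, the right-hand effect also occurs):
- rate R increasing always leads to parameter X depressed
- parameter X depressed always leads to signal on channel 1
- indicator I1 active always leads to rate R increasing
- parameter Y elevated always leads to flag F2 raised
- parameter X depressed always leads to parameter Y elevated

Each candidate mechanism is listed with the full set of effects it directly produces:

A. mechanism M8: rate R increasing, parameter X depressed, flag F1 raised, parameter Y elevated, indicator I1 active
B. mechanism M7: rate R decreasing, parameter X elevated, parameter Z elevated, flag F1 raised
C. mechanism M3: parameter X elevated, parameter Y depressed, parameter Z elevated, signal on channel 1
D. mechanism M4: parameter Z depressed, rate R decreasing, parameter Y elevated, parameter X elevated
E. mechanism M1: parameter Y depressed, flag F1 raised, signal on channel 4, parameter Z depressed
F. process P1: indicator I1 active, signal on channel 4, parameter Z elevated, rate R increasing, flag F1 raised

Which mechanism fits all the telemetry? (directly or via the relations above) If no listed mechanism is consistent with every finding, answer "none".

Per-candidate check:
(A) mechanism M8 — parameter Z elevated ✗; parameter X depressed ✓; rate R increasing ✓; parameter Y elevated ✓; flag F1 raised ✓
(B) mechanism M7 — fails on parameter X depressed, rate R increasing, parameter Y elevated (predicts parameter X elevated, not parameter X depressed; predicts rate R decreasing, not rate R increasing)
(C) mechanism M3 — parameter Z elevated ✓; parameter X depressed ✗; rate R increasing ✗; parameter Y elevated ✗; flag F1 raised ✗
(D) mechanism M4 — parameter Z elevated ✗; parameter X depressed ✗; rate R increasing ✗; parameter Y elevated ✓; flag F1 raised ✗
(E) mechanism M1 — fails on parameter Z elevated, parameter X depressed, rate R increasing, parameter Y elevated (predicts parameter Z depressed, not parameter Z elevated; predicts parameter Y depressed, not parameter Y elevated)
(F) process P1 — accounts for every observation (parameter X depressed by rate R increasing → parameter X depressed)
Only (F) is consistent with every observation.

F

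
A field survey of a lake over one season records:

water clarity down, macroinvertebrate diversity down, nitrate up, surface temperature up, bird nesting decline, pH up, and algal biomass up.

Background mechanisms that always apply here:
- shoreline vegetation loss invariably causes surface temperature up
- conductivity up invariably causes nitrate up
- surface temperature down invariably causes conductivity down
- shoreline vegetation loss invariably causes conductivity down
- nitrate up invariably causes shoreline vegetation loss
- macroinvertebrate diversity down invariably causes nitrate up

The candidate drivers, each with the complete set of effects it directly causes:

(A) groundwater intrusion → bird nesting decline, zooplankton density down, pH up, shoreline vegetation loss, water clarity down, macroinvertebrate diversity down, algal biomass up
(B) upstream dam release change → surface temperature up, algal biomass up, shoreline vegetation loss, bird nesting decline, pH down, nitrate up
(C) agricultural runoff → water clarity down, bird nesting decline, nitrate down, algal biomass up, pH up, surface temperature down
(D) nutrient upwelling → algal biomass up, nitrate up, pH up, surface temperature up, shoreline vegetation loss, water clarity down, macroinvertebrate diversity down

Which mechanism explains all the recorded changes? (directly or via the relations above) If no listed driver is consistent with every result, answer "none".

A

Checking each candidate against the observations:
(A) groundwater intrusion — water clarity down +; macroinvertebrate diversity down +; nitrate up + (through macroinvertebrate diversity down → nitrate up); surface temperature up + (through shoreline vegetation loss → surface temperature up); bird nesting decline +; pH up +; algal biomass up +
(B) upstream dam release change — water clarity down -; macroinvertebrate diversity down -; nitrate up +; surface temperature up +; bird nesting decline +; pH up -; algal biomass up +
(C) agricultural runoff — fails on macroinvertebrate diversity down, nitrate up, surface temperature up (predicts nitrate down, not nitrate up; predicts surface temperature down, not surface temperature up)
(D) nutrient upwelling — water clarity down +; macroinvertebrate diversity down +; nitrate up +; surface temperature up +; bird nesting decline -; pH up +; algal biomass up +
(A) alone accounts for all the evidence.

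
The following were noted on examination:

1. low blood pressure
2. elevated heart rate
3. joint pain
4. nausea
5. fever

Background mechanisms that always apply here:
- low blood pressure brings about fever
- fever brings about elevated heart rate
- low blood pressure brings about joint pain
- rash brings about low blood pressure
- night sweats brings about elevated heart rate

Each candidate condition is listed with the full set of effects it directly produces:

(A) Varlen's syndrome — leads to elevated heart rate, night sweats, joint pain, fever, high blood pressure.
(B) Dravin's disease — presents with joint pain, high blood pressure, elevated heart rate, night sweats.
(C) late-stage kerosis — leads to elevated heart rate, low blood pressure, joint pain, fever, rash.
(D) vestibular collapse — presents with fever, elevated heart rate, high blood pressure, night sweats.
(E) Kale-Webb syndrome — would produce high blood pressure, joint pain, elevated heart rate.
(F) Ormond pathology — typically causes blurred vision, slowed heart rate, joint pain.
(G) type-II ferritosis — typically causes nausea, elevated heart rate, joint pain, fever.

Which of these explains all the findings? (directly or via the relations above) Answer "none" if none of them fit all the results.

Checking each candidate against the observations:
(A) Varlen's syndrome — low blood pressure -; elevated heart rate +; joint pain +; nausea -; fever +
(B) Dravin's disease — low blood pressure -; elevated heart rate +; joint pain +; nausea -; fever -
(C) late-stage kerosis — does not account for nausea
(D) vestibular collapse — low blood pressure -; elevated heart rate +; joint pain -; nausea -; fever +
(E) Kale-Webb syndrome — fails on low blood pressure, nausea, fever (predicts high blood pressure, not low blood pressure)
(F) Ormond pathology — fails on low blood pressure, elevated heart rate, nausea, fever (predicts slowed heart rate, not elevated heart rate)
(G) type-II ferritosis — does not account for low blood pressure
No candidate is consistent with all observations.

none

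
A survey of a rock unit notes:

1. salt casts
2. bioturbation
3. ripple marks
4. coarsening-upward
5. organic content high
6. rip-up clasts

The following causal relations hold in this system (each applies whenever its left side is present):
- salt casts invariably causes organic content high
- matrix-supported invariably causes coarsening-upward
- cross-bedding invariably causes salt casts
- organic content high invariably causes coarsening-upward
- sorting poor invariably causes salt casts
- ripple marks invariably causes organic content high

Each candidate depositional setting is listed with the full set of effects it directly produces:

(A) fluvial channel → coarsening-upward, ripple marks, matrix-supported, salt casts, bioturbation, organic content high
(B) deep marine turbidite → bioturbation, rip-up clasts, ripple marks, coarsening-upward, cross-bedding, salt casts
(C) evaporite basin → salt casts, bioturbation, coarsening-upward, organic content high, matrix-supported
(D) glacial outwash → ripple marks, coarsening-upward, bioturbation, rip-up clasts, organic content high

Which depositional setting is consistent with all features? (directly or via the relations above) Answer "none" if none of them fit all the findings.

Per-candidate check:
(A) fluvial channel — salt casts yes; bioturbation yes; ripple marks yes; coarsening-upward yes; organic content high yes; rip-up clasts NO
(B) deep marine turbidite — salt casts yes; bioturbation yes; ripple marks yes; coarsening-upward yes; organic content high yes (by ripple marks → organic content high); rip-up clasts yes
(C) evaporite basin — salt casts yes; bioturbation yes; ripple marks NO; coarsening-upward yes; organic content high yes; rip-up clasts NO
(D) glacial outwash — salt casts NO; bioturbation yes; ripple marks yes; coarsening-upward yes; organic content high yes; rip-up clasts yes
Only (B) is consistent with every observation.

B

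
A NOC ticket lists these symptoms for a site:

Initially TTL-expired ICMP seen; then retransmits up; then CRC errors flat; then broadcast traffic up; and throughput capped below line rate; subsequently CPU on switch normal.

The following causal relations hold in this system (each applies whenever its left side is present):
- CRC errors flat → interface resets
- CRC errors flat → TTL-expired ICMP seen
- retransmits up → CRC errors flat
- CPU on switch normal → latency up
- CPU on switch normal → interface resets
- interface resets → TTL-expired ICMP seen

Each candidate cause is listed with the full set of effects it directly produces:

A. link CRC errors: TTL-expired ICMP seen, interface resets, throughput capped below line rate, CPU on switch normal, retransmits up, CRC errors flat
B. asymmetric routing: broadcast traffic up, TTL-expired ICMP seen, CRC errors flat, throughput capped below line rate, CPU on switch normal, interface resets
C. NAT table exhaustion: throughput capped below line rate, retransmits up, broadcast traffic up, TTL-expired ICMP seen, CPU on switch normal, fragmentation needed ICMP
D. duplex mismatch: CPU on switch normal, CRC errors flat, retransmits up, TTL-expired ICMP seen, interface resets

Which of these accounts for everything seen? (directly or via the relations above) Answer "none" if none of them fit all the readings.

For each candidate, compare predicted effects to what was observed:
(A) link CRC errors — TTL-expired ICMP seen ✓; retransmits up ✓; CRC errors flat ✓; broadcast traffic up ✗; throughput capped below line rate ✓; CPU on switch normal ✓
(B) asymmetric routing — TTL-expired ICMP seen ✓; retransmits up ✗; CRC errors flat ✓; broadcast traffic up ✓; throughput capped below line rate ✓; CPU on switch normal ✓
(C) NAT table exhaustion — accounts for every observation (CRC errors flat by retransmits up → CRC errors flat)
(D) duplex mismatch — does not account for broadcast traffic up, throughput capped below line rate
(C) alone accounts for all the evidence.

C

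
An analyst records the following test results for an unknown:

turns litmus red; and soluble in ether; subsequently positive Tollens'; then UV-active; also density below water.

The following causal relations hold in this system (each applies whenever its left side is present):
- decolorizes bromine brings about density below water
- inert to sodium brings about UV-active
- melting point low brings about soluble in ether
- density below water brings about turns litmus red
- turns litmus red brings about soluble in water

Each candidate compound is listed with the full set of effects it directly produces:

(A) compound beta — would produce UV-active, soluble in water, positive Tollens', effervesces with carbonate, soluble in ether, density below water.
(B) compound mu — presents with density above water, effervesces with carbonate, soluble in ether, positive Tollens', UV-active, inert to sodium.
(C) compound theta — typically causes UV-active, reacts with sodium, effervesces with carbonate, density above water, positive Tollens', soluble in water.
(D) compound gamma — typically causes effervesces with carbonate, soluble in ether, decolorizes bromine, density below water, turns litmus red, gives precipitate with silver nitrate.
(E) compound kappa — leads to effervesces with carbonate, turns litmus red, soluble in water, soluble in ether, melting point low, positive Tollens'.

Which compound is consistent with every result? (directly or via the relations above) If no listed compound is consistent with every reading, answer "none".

A

Per-candidate check:
(A) compound beta — turns litmus red ✓ (by density below water → turns litmus red); soluble in ether ✓; positive Tollens' ✓; UV-active ✓; density below water ✓
(B) compound mu — fails on turns litmus red, density below water (predicts density above water, not density below water)
(C) compound theta — fails on turns litmus red, soluble in ether, density below water (predicts density above water, not density below water)
(D) compound gamma — turns litmus red ✓; soluble in ether ✓; positive Tollens' ✗; UV-active ✗; density below water ✓
(E) compound kappa — does not account for UV-active, density below water
Only (A) is consistent with every observation.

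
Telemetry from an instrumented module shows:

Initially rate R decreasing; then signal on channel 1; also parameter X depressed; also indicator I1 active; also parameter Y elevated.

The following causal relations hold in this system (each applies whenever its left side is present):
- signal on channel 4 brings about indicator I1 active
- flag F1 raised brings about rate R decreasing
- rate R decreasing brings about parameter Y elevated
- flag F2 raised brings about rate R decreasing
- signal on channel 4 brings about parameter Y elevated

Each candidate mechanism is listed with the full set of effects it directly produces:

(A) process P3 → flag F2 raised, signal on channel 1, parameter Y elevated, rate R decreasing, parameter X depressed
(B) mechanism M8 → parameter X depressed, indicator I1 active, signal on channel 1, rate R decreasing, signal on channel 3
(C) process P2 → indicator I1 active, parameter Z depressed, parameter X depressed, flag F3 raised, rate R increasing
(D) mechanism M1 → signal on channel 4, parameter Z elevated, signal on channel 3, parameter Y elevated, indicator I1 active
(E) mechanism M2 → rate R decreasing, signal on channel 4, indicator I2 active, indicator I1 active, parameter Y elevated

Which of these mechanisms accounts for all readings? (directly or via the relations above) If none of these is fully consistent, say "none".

Per-candidate check:
(A) process P3 — does not account for indicator I1 active
(B) mechanism M8 — rate R decreasing match; signal on channel 1 match; parameter X depressed match; indicator I1 active match; parameter Y elevated match (via rate R decreasing → parameter Y elevated)
(C) process P2 — fails on rate R decreasing, signal on channel 1, parameter Y elevated (predicts rate R increasing, not rate R decreasing)
(D) mechanism M1 — does not account for rate R decreasing, signal on channel 1, parameter X depressed
(E) mechanism M2 — rate R decreasing match; signal on channel 1 miss; parameter X depressed miss; indicator I1 active match; parameter Y elevated match
(B) is the only candidate with no mismatches.

B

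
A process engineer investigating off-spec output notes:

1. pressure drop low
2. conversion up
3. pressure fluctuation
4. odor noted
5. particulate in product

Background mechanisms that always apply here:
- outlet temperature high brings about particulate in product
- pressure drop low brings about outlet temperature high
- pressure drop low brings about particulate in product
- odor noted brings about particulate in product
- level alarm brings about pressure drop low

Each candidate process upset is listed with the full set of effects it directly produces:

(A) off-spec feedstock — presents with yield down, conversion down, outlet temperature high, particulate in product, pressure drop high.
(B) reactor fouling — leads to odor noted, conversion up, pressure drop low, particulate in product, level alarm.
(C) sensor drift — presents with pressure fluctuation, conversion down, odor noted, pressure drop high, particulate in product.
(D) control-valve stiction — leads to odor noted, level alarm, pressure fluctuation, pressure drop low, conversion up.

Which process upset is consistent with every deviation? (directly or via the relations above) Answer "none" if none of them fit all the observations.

D

Testing each hypothesis:
(A) off-spec feedstock — fails on pressure drop low, conversion up, pressure fluctuation, odor noted (predicts pressure drop high, not pressure drop low; predicts conversion down, not conversion up)
(B) reactor fouling — does not account for pressure fluctuation
(C) sensor drift — pressure drop low miss; conversion up miss; pressure fluctuation match; odor noted match; particulate in product match
(D) control-valve stiction — pressure drop low match; conversion up match; pressure fluctuation match; odor noted match; particulate in product match (via pressure drop low → particulate in product)
Only (D) is consistent with every observation.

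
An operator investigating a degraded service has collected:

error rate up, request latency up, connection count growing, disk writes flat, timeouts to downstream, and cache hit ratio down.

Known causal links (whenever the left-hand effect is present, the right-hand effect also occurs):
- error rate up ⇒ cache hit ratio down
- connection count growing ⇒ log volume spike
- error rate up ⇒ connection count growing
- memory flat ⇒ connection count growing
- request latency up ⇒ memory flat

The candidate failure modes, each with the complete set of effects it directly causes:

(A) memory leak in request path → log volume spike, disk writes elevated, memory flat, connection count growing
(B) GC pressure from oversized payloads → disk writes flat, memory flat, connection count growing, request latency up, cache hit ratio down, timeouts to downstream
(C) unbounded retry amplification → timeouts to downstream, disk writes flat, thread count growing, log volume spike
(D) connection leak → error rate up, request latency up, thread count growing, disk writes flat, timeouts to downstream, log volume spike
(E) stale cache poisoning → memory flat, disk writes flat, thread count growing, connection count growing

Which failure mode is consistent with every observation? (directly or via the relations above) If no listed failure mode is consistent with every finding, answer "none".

D

Checking each candidate against the observations:
(A) memory leak in request path — error rate up miss; request latency up miss; connection count growing match; disk writes flat miss; timeouts to downstream miss; cache hit ratio down miss
(B) GC pressure from oversized payloads — error rate up miss; request latency up match; connection count growing match; disk writes flat match; timeouts to downstream match; cache hit ratio down match
(C) unbounded retry amplification — error rate up miss; request latency up miss; connection count growing miss; disk writes flat match; timeouts to downstream match; cache hit ratio down miss
(D) connection leak — accounts for every observation (connection count growing through error rate up → connection count growing)
(E) stale cache poisoning — does not account for error rate up, request latency up, timeouts to downstream, cache hit ratio down
(D) alone accounts for all the evidence.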